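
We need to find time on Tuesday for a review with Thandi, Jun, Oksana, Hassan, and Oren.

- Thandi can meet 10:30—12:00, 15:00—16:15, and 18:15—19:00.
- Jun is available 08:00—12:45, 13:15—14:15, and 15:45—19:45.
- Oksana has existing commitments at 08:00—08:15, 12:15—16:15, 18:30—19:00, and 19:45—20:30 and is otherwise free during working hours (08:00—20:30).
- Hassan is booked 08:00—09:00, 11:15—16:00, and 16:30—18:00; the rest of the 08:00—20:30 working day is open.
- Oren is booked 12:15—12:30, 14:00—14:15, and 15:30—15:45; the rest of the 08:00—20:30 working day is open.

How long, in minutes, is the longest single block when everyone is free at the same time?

45 minutes

Oksana free within 08:00–20:30: 08:15–12:15, 16:15–18:30, 19:00–19:45.
Hassan free within 08:00–20:30: 09:00–11:15, 16:00–16:30, 18:00–20:30.
Oren free within 08:00–20:30: 08:00–12:15, 12:30–14:00, 14:15–15:30, 15:45–20:30.
Thandi ∩ Jun: 10:30–12:00, 15:45–16:15, 18:15–19:00.
Thandi ∩ Jun ∩ Oksana: 10:30–12:00, 18:15–18:30.
Thandi ∩ Jun ∩ Oksana ∩ Hassan: 10:30–11:15, 18:15–18:30.
Thandi ∩ Jun ∩ Oksana ∩ Hassan ∩ Oren: 10:30–11:15, 18:15–18:30.
Common window lengths: 45, 15 min; longest is 45.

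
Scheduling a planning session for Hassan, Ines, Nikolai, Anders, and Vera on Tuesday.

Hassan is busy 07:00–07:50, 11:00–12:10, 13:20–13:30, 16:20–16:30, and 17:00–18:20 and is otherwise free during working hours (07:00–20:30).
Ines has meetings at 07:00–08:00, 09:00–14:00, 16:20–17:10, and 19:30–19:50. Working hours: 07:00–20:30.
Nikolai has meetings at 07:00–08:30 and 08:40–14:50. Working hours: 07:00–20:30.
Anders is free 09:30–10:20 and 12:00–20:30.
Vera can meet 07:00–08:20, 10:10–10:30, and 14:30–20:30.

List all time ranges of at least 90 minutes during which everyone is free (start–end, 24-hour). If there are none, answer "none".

14:50–16:20

Hassan free within 07:00–20:30: 07:50–11:00, 12:10–13:20, 13:30–16:20, 16:30–17:00, 18:20–20:30.
Ines free within 07:00–20:30: 08:00–09:00, 14:00–16:20, 17:10–19:30, 19:50–20:30.
Nikolai free within 07:00–20:30: 08:30–08:40, 14:50–20:30.
Hassan ∩ Ines: 08:00–09:00, 14:00–16:20, 18:20–19:30, 19:50–20:30.
Hassan ∩ Ines ∩ Nikolai: 08:30–08:40, 14:50–16:20, 18:20–19:30, 19:50–20:30.
Hassan ∩ Ines ∩ Nikolai ∩ Anders: 14:50–16:20, 18:20–19:30, 19:50–20:30.
Hassan ∩ Ines ∩ Nikolai ∩ Anders ∩ Vera: 14:50–16:20, 18:20–19:30, 19:50–20:30.
Windows ≥ 90 min: 14:50–16:20.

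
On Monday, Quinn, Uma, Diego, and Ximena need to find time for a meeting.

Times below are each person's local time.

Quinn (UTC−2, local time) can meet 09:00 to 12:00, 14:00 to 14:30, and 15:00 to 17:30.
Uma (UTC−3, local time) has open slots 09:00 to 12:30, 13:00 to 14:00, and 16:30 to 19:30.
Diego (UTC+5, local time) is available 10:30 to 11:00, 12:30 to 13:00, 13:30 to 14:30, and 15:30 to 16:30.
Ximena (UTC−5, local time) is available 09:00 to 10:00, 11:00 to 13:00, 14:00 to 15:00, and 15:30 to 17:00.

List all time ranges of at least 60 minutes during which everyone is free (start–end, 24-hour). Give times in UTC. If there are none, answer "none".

Quinn → UTC: 11:00–14:00, 16:00–16:30, 17:00–19:30.
Uma → UTC: 12:00–15:30, 16:00–17:00, 19:30–22:30.
Diego → UTC: 05:30–06:00, 07:30–08:00, 08:30–09:30, 10:30–11:30.
Ximena → UTC: 14:00–15:00, 16:00–18:00, 19:00–20:00, 20:30–22:00.
Quinn ∩ Uma: 12:00–14:00, 16:00–16:30.
Quinn ∩ Uma ∩ Diego: (none).
Quinn ∩ Uma ∩ Diego ∩ Ximena: (none).
Windows ≥ 60 min: (none).

none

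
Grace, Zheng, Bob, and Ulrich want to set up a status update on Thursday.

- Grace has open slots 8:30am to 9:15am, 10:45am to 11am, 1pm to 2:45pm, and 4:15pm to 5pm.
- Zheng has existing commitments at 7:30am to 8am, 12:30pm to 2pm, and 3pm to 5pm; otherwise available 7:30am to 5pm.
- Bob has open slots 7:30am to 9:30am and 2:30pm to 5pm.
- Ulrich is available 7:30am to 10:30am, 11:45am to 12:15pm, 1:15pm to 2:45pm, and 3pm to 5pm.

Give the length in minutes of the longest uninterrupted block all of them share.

Zheng free within 07:30–17:00: 08:00–12:30, 14:00–15:00.
Grace ∩ Zheng: 08:30–09:15, 10:45–11:00, 14:00–14:45.
Grace ∩ Zheng ∩ Bob: 08:30–09:15, 14:30–14:45.
Grace ∩ Zheng ∩ Bob ∩ Ulrich: 08:30–09:15, 14:30–14:45.
Common window lengths: 45, 15 min; longest is 45.

45 minutes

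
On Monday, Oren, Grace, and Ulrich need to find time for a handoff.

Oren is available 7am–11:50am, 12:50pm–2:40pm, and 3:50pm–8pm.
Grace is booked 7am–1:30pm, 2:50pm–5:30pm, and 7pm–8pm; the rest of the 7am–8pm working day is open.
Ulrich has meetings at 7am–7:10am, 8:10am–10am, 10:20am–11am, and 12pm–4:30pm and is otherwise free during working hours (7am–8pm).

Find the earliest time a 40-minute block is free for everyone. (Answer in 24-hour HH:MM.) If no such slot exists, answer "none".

Grace free within 07:00–20:00: 13:30–14:50, 17:30–19:00.
Ulrich free within 07:00–20:00: 07:10–08:10, 10:00–10:20, 11:00–12:00, 16:30–20:00.
Oren ∩ Grace: 13:30–14:40, 17:30–19:00.
Oren ∩ Grace ∩ Ulrich: 17:30–19:00.
Windows ≥ 40 min: 17:30–19:00.
Earliest such window starts at 17:30.

17:30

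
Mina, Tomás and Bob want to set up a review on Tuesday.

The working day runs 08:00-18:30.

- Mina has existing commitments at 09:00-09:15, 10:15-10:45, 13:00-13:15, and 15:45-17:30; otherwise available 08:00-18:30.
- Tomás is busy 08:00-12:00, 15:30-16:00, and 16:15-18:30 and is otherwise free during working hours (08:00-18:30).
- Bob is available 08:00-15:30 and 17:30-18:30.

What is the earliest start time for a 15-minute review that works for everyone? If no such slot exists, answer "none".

12:00

Mina free within 08:00–18:30: 08:00–09:00, 09:15–10:15, 10:45–13:00, 13:15–15:45, 17:30–18:30.
Tomás free within 08:00–18:30: 12:00–15:30, 16:00–16:15.
Mina ∩ Tomás: 12:00–13:00, 13:15–15:30.
Mina ∩ Tomás ∩ Bob: 12:00–13:00, 13:15–15:30.
Windows ≥ 15 min: 12:00–13:00, 13:15–15:30.
Earliest such window starts at 12:00.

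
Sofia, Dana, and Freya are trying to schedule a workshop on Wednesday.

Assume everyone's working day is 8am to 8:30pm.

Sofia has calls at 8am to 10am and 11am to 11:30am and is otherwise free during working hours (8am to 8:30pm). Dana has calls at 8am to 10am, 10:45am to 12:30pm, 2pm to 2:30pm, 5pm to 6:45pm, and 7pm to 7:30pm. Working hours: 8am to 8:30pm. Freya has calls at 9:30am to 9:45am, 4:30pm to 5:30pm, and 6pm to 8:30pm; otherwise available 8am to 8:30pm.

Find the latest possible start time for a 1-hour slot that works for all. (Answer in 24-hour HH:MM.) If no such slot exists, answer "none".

15:30

Sofia free within 08:00–20:30: 10:00–11:00, 11:30–20:30.
Dana free within 08:00–20:30: 10:00–10:45, 12:30–14:00, 14:30–17:00, 18:45–19:00, 19:30–20:30.
Freya free within 08:00–20:30: 08:00–09:30, 09:45–16:30, 17:30–18:00.
Sofia ∩ Dana: 10:00–10:45, 12:30–14:00, 14:30–17:00, 18:45–19:00, 19:30–20:30.
Sofia ∩ Dana ∩ Freya: 10:00–10:45, 12:30–14:00, 14:30–16:30.
Windows ≥ 60 min: 12:30–14:00, 14:30–16:30.
Latest start in the last window 14:30–16:30 is 16:30 − 60 min = 15:30.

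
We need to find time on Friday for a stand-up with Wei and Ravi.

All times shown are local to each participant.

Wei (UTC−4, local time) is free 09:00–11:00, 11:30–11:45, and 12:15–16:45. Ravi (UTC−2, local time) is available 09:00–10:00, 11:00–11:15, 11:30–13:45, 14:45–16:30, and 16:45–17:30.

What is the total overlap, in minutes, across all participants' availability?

Wei → UTC: 13:00–15:00, 15:30–15:45, 16:15–20:45.
Ravi → UTC: 11:00–12:00, 13:00–13:15, 13:30–15:45, 16:45–18:30, 18:45–19:30.
Wei ∩ Ravi: 13:00–13:15, 13:30–15:00, 15:30–15:45, 16:45–18:30, 18:45–19:30.
Total common minutes: 15 + 90 + 15 + 105 + 45 = 270.

270 minutes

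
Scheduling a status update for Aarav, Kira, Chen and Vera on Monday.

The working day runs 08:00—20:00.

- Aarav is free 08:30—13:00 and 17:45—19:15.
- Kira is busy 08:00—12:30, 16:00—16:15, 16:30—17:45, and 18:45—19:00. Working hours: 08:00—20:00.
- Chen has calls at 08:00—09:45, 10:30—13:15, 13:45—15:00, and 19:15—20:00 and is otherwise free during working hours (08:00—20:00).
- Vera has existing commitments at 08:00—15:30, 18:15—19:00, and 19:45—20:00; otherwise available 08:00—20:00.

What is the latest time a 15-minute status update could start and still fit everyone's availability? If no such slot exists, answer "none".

19:00

Kira free within 08:00–20:00: 12:30–16:00, 16:15–16:30, 17:45–18:45, 19:00–20:00.
Chen free within 08:00–20:00: 09:45–10:30, 13:15–13:45, 15:00–19:15.
Vera free within 08:00–20:00: 15:30–18:15, 19:00–19:45.
Aarav ∩ Kira: 12:30–13:00, 17:45–18:45, 19:00–19:15.
Aarav ∩ Kira ∩ Chen: 17:45–18:45, 19:00–19:15.
Aarav ∩ Kira ∩ Chen ∩ Vera: 17:45–18:15, 19:00–19:15.
Windows ≥ 15 min: 17:45–18:15, 19:00–19:15.
Latest start in the last window 19:00–19:15 is 19:15 − 15 min = 19:00.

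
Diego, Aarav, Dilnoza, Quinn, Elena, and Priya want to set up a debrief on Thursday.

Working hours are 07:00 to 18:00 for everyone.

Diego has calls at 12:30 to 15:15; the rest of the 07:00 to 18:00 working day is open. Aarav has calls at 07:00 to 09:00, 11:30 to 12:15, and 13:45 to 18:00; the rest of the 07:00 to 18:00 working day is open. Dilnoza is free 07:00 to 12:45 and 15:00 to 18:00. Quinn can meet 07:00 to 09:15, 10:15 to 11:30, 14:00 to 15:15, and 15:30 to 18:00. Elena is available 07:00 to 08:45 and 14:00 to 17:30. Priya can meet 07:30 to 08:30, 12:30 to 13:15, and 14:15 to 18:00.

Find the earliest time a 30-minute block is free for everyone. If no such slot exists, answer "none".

none

Diego free within 07:00–18:00: 07:00–12:30, 15:15–18:00.
Aarav free within 07:00–18:00: 09:00–11:30, 12:15–13:45.
Diego ∩ Aarav: 09:00–11:30, 12:15–12:30.
Diego ∩ Aarav ∩ Dilnoza: 09:00–11:30, 12:15–12:30.
Diego ∩ Aarav ∩ Dilnoza ∩ Quinn: 09:00–09:15, 10:15–11:30.
Diego ∩ Aarav ∩ Dilnoza ∩ Quinn ∩ Elena: (none).
Diego ∩ Aarav ∩ Dilnoza ∩ Quinn ∩ Elena ∩ Priya: (none).
Windows ≥ 30 min: (none).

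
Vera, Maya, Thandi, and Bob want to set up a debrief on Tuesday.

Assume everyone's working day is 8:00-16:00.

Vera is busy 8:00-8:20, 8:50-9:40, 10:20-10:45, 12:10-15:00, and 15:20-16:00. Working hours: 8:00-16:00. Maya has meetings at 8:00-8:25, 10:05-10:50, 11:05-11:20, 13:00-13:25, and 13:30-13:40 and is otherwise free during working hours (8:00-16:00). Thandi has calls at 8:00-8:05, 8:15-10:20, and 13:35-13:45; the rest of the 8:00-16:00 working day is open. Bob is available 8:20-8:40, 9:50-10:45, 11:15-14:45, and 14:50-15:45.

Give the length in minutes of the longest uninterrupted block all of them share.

50 minutes

Vera free within 08:00–16:00: 08:20–08:50, 09:40–10:20, 10:45–12:10, 15:00–15:20.
Maya free within 08:00–16:00: 08:25–10:05, 10:50–11:05, 11:20–13:00, 13:25–13:30, 13:40–16:00.
Thandi free within 08:00–16:00: 08:05–08:15, 10:20–13:35, 13:45–16:00.
Vera ∩ Maya: 08:25–08:50, 09:40–10:05, 10:50–11:05, 11:20–12:10, 15:00–15:20.
Vera ∩ Maya ∩ Thandi: 10:50–11:05, 11:20–12:10, 15:00–15:20.
Vera ∩ Maya ∩ Thandi ∩ Bob: 11:20–12:10, 15:00–15:20.
Common window lengths: 50, 20 min; longest is 50.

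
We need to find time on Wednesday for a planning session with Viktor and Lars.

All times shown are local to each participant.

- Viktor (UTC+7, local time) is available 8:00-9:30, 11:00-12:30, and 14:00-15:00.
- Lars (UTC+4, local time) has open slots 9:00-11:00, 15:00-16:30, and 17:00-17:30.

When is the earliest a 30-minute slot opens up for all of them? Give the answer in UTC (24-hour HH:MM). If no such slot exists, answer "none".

Viktor → UTC: 01:00–02:30, 04:00–05:30, 07:00–08:00.
Lars → UTC: 05:00–07:00, 11:00–12:30, 13:00–13:30.
Viktor ∩ Lars: 05:00–05:30.
Windows ≥ 30 min: 05:00–05:30.
Earliest such window starts at 05:00.

05:00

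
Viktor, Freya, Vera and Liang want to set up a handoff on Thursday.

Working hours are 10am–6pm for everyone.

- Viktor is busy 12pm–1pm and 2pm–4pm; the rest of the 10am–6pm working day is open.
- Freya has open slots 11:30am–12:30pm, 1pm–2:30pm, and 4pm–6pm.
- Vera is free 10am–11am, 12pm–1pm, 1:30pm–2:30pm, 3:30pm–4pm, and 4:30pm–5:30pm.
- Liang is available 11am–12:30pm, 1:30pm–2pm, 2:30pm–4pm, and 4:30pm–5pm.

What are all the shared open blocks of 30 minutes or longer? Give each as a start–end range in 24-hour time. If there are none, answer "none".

Viktor free within 10:00–18:00: 10:00–12:00, 13:00–14:00, 16:00–18:00.
Viktor ∩ Freya: 11:30–12:00, 13:00–14:00, 16:00–18:00.
Viktor ∩ Freya ∩ Vera: 13:30–14:00, 16:30–17:30.
Viktor ∩ Freya ∩ Vera ∩ Liang: 13:30–14:00, 16:30–17:00.
Windows ≥ 30 min: 13:30–14:00, 16:30–17:00.

13:30–14:00, 16:30–17:00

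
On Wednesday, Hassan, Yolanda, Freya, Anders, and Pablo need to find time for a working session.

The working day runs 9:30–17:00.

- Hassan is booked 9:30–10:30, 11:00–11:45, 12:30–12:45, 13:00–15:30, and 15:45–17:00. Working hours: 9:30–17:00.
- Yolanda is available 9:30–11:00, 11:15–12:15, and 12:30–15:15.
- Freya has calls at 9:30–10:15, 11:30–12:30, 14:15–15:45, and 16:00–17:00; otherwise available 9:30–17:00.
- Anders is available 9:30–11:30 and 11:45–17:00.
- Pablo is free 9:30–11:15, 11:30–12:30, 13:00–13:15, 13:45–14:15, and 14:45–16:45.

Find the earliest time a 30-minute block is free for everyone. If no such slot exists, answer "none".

10:30

Hassan free within 09:30–17:00: 10:30–11:00, 11:45–12:30, 12:45–13:00, 15:30–15:45.
Freya free within 09:30–17:00: 10:15–11:30, 12:30–14:15, 15:45–16:00.
Hassan ∩ Yolanda: 10:30–11:00, 11:45–12:15, 12:45–13:00.
Hassan ∩ Yolanda ∩ Freya: 10:30–11:00, 12:45–13:00.
Hassan ∩ Yolanda ∩ Freya ∩ Anders: 10:30–11:00, 12:45–13:00.
Hassan ∩ Yolanda ∩ Freya ∩ Anders ∩ Pablo: 10:30–11:00.
Windows ≥ 30 min: 10:30–11:00.
Earliest such window starts at 10:30.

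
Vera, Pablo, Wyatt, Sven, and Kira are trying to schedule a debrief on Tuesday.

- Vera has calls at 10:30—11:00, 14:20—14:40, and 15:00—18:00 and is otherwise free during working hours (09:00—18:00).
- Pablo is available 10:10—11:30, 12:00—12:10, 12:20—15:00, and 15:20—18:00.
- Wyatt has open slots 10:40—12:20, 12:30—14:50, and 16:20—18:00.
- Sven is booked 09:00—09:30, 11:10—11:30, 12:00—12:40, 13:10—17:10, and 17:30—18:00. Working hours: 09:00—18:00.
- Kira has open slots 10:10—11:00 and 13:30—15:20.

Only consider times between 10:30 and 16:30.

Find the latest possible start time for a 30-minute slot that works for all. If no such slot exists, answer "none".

Vera free within 09:00–18:00: 09:00–10:30, 11:00–14:20, 14:40–15:00.
Sven free within 09:00–18:00: 09:30–11:10, 11:30–12:00, 12:40–13:10, 17:10–17:30.
Vera ∩ Pablo: 10:10–10:30, 11:00–11:30, 12:00–12:10, 12:20–14:20, 14:40–15:00.
Vera ∩ Pablo ∩ Wyatt: 11:00–11:30, 12:00–12:10, 12:30–14:20, 14:40–14:50.
Vera ∩ Pablo ∩ Wyatt ∩ Sven: 11:00–11:10, 12:40–13:10.
Vera ∩ Pablo ∩ Wyatt ∩ Sven ∩ Kira: (none).
Restricted to 10:30–16:30: (none).
Windows ≥ 30 min: (none).

none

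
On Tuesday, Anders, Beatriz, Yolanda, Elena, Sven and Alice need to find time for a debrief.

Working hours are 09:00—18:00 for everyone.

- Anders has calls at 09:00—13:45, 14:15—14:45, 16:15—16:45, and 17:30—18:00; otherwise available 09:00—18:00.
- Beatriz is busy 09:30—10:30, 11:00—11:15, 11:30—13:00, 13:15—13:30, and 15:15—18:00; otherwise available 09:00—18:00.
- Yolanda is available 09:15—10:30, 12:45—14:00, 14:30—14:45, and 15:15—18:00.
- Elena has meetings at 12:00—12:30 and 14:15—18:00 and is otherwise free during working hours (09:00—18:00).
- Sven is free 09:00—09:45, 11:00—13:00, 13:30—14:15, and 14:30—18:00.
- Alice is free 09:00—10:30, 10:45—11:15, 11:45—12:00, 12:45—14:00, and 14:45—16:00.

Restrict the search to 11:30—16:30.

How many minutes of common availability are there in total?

Anders free within 09:00–18:00: 13:45–14:15, 14:45–16:15, 16:45–17:30.
Beatriz free within 09:00–18:00: 09:00–09:30, 10:30–11:00, 11:15–11:30, 13:00–13:15, 13:30–15:15.
Elena free within 09:00–18:00: 09:00–12:00, 12:30–14:15.
Anders ∩ Beatriz: 13:45–14:15, 14:45–15:15.
Anders ∩ Beatriz ∩ Yolanda: 13:45–14:00.
Anders ∩ Beatriz ∩ Yolanda ∩ Elena: 13:45–14:00.
Anders ∩ Beatriz ∩ Yolanda ∩ Elena ∩ Sven: 13:45–14:00.
Anders ∩ Beatriz ∩ Yolanda ∩ Elena ∩ Sven ∩ Alice: 13:45–14:00.
Restricted to 11:30–16:30: 13:45–14:00.
Total common minutes: 15.

15 minutes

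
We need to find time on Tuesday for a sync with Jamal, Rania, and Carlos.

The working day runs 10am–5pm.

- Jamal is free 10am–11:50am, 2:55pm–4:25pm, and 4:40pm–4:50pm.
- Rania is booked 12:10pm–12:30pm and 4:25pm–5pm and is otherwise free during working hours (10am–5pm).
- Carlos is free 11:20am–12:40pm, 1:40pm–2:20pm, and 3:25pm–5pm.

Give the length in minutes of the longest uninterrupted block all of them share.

Rania free within 10:00–17:00: 10:00–12:10, 12:30–16:25.
Jamal ∩ Rania: 10:00–11:50, 14:55–16:25.
Jamal ∩ Rania ∩ Carlos: 11:20–11:50, 15:25–16:25.
Common window lengths: 30, 60 min; longest is 60.

60 minutes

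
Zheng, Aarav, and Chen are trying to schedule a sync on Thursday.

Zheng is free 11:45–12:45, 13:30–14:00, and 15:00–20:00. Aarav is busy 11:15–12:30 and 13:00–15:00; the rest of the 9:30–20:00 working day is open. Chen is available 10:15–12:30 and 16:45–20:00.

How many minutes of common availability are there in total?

195 minutes

Aarav free within 09:30–20:00: 09:30–11:15, 12:30–13:00, 15:00–20:00.
Zheng ∩ Aarav: 12:30–12:45, 15:00–20:00.
Zheng ∩ Aarav ∩ Chen: 16:45–20:00.
Total common minutes: 195.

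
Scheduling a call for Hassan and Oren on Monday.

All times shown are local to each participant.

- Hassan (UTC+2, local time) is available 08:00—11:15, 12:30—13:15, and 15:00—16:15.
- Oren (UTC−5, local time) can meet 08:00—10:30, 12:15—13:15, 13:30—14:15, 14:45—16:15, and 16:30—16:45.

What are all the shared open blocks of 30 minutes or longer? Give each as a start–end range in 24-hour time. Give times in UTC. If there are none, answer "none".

13:00–14:15

Hassan → UTC: 06:00–09:15, 10:30–11:15, 13:00–14:15.
Oren → UTC: 13:00–15:30, 17:15–18:15, 18:30–19:15, 19:45–21:15, 21:30–21:45.
Hassan ∩ Oren: 13:00–14:15.
Windows ≥ 30 min: 13:00–14:15.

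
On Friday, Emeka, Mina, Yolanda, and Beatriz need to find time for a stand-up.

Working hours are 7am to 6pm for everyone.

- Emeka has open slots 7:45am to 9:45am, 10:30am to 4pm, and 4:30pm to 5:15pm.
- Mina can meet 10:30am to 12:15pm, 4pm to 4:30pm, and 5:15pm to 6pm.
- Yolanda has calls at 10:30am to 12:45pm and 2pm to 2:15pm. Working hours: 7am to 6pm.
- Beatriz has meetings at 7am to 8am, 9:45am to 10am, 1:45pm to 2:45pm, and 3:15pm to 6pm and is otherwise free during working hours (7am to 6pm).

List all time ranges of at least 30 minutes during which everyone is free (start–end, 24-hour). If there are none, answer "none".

Yolanda free within 07:00–18:00: 07:00–10:30, 12:45–14:00, 14:15–18:00.
Beatriz free within 07:00–18:00: 08:00–09:45, 10:00–13:45, 14:45–15:15.
Emeka ∩ Mina: 10:30–12:15.
Emeka ∩ Mina ∩ Yolanda: (none).
Emeka ∩ Mina ∩ Yolanda ∩ Beatriz: (none).
Windows ≥ 30 min: (none).

none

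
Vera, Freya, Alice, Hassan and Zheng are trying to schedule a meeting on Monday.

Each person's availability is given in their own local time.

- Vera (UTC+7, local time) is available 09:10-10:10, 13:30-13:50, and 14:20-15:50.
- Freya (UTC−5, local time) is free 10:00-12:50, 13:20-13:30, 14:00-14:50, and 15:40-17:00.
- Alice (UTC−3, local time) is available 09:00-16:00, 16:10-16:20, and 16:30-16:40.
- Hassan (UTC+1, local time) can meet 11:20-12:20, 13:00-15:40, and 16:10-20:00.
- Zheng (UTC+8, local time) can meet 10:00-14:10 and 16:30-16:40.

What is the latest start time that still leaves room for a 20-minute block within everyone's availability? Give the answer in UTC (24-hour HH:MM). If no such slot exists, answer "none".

none

Vera → UTC: 02:10–03:10, 06:30–06:50, 07:20–08:50.
Freya → UTC: 15:00–17:50, 18:20–18:30, 19:00–19:50, 20:40–22:00.
Alice → UTC: 12:00–19:00, 19:10–19:20, 19:30–19:40.
Hassan → UTC: 10:20–11:20, 12:00–14:40, 15:10–19:00.
Zheng → UTC: 02:00–06:10, 08:30–08:40.
Vera ∩ Freya: (none).
Vera ∩ Freya ∩ Alice: (none).
Vera ∩ Freya ∩ Alice ∩ Hassan: (none).
Vera ∩ Freya ∩ Alice ∩ Hassan ∩ Zheng: (none).
Windows ≥ 20 min: (none).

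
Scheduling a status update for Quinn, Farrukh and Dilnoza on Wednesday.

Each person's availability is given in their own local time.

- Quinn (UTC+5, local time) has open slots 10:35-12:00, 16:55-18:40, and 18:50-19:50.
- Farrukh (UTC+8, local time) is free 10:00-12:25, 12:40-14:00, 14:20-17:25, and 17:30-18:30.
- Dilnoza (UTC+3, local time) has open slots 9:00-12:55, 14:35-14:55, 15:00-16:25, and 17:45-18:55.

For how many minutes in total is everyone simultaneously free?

Quinn → UTC: 05:35–07:00, 11:55–13:40, 13:50–14:50.
Farrukh → UTC: 02:00–04:25, 04:40–06:00, 06:20–09:25, 09:30–10:30.
Dilnoza → UTC: 06:00–09:55, 11:35–11:55, 12:00–13:25, 14:45–15:55.
Quinn ∩ Farrukh: 05:35–06:00, 06:20–07:00.
Quinn ∩ Farrukh ∩ Dilnoza: 06:20–07:00.
Total common minutes: 40.

40 minutes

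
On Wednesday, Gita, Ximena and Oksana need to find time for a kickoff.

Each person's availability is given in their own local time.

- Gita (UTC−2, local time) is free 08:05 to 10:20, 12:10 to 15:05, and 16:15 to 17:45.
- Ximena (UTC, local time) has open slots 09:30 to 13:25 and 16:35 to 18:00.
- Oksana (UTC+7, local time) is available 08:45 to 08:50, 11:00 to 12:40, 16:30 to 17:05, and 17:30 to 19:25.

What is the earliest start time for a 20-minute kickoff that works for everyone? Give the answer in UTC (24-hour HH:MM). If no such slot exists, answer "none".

Gita → UTC: 10:05–12:20, 14:10–17:05, 18:15–19:45.
Ximena → UTC: 09:30–13:25, 16:35–18:00.
Oksana → UTC: 01:45–01:50, 04:00–05:40, 09:30–10:05, 10:30–12:25.
Gita ∩ Ximena: 10:05–12:20, 16:35–17:05.
Gita ∩ Ximena ∩ Oksana: 10:30–12:20.
Windows ≥ 20 min: 10:30–12:20.
Earliest such window starts at 10:30.

10:30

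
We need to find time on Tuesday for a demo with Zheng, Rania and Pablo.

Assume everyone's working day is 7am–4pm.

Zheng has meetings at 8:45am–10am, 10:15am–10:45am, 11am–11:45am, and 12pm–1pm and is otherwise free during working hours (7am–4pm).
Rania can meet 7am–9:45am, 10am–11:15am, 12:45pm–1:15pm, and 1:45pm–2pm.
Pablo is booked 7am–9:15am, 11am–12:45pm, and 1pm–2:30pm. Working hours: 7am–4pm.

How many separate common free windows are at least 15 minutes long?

Zheng free within 07:00–16:00: 07:00–08:45, 10:00–10:15, 10:45–11:00, 11:45–12:00, 13:00–16:00.
Pablo free within 07:00–16:00: 09:15–11:00, 12:45–13:00, 14:30–16:00.
Zheng ∩ Rania: 07:00–08:45, 10:00–10:15, 10:45–11:00, 13:00–13:15, 13:45–14:00.
Zheng ∩ Rania ∩ Pablo: 10:00–10:15, 10:45–11:00.
Windows ≥ 15 min: 10:00–10:15, 10:45–11:00.
That's 2 windows.

2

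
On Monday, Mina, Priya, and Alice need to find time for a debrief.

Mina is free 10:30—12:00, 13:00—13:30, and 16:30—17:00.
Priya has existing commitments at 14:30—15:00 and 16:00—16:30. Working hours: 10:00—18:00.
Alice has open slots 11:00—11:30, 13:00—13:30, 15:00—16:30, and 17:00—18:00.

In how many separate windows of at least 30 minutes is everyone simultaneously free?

Priya free within 10:00–18:00: 10:00–14:30, 15:00–16:00, 16:30–18:00.
Mina ∩ Priya: 10:30–12:00, 13:00–13:30, 16:30–17:00.
Mina ∩ Priya ∩ Alice: 11:00–11:30, 13:00–13:30.
Windows ≥ 30 min: 11:00–11:30, 13:00–13:30.
That's 2 windows.

2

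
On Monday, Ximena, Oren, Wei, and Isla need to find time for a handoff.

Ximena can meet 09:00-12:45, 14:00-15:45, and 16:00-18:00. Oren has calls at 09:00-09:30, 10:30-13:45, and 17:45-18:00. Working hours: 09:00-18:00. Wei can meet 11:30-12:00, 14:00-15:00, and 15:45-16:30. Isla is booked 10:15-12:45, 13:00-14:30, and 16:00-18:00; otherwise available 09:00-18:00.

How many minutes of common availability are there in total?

Oren free within 09:00–18:00: 09:30–10:30, 13:45–17:45.
Isla free within 09:00–18:00: 09:00–10:15, 12:45–13:00, 14:30–16:00.
Ximena ∩ Oren: 09:30–10:30, 14:00–15:45, 16:00–17:45.
Ximena ∩ Oren ∩ Wei: 14:00–15:00, 16:00–16:30.
Ximena ∩ Oren ∩ Wei ∩ Isla: 14:30–15:00.
Total common minutes: 30.

30 minutes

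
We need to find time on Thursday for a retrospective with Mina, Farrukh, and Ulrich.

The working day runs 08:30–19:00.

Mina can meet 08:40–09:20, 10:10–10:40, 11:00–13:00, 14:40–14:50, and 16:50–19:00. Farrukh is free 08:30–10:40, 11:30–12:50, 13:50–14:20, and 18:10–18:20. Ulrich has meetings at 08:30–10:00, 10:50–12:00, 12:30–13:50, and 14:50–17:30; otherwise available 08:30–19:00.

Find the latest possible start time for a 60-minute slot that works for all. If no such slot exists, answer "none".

Ulrich free within 08:30–19:00: 10:00–10:50, 12:00–12:30, 13:50–14:50, 17:30–19:00.
Mina ∩ Farrukh: 08:40–09:20, 10:10–10:40, 11:30–12:50, 18:10–18:20.
Mina ∩ Farrukh ∩ Ulrich: 10:10–10:40, 12:00–12:30, 18:10–18:20.
Windows ≥ 60 min: (none).

none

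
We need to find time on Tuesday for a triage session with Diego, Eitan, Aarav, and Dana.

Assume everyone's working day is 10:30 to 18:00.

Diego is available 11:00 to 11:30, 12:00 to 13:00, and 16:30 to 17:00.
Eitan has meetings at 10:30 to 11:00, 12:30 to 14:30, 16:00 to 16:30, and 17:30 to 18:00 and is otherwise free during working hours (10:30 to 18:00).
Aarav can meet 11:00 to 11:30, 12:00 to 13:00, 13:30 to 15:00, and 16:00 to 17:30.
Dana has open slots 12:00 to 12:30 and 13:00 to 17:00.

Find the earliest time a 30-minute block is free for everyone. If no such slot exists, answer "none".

12:00

Eitan free within 10:30–18:00: 11:00–12:30, 14:30–16:00, 16:30–17:30.
Diego ∩ Eitan: 11:00–11:30, 12:00–12:30, 16:30–17:00.
Diego ∩ Eitan ∩ Aarav: 11:00–11:30, 12:00–12:30, 16:30–17:00.
Diego ∩ Eitan ∩ Aarav ∩ Dana: 12:00–12:30, 16:30–17:00.
Windows ≥ 30 min: 12:00–12:30, 16:30–17:00.
Earliest such window starts at 12:00.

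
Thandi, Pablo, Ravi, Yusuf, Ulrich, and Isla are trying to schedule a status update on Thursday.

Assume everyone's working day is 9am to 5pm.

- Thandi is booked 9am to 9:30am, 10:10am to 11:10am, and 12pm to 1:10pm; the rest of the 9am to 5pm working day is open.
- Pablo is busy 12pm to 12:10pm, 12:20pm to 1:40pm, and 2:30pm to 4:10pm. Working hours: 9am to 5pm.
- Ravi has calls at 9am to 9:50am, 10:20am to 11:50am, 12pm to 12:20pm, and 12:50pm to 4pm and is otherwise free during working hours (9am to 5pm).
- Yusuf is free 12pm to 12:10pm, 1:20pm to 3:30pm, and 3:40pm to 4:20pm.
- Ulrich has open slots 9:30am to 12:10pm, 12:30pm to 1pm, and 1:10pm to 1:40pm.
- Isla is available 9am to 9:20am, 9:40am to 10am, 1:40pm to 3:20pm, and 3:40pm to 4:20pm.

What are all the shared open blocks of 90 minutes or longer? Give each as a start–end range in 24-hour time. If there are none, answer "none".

Thandi free within 09:00–17:00: 09:30–10:10, 11:10–12:00, 13:10–17:00.
Pablo free within 09:00–17:00: 09:00–12:00, 12:10–12:20, 13:40–14:30, 16:10–17:00.
Ravi free within 09:00–17:00: 09:50–10:20, 11:50–12:00, 12:20–12:50, 16:00–17:00.
Thandi ∩ Pablo: 09:30–10:10, 11:10–12:00, 13:40–14:30, 16:10–17:00.
Thandi ∩ Pablo ∩ Ravi: 09:50–10:10, 11:50–12:00, 16:10–17:00.
Thandi ∩ Pablo ∩ Ravi ∩ Yusuf: 16:10–16:20.
Thandi ∩ Pablo ∩ Ravi ∩ Yusuf ∩ Ulrich: (none).
Thandi ∩ Pablo ∩ Ravi ∩ Yusuf ∩ Ulrich ∩ Isla: (none).
Windows ≥ 90 min: (none).

none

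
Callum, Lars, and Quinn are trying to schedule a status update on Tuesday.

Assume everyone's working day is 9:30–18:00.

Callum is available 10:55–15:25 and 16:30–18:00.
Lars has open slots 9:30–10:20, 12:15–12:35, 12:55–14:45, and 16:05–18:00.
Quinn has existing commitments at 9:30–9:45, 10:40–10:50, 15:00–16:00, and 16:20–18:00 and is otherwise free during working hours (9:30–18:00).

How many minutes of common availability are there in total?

Quinn free within 09:30–18:00: 09:45–10:40, 10:50–15:00, 16:00–16:20.
Callum ∩ Lars: 12:15–12:35, 12:55–14:45, 16:30–18:00.
Callum ∩ Lars ∩ Quinn: 12:15–12:35, 12:55–14:45.
Total common minutes: 20 + 110 = 130.

130 minutes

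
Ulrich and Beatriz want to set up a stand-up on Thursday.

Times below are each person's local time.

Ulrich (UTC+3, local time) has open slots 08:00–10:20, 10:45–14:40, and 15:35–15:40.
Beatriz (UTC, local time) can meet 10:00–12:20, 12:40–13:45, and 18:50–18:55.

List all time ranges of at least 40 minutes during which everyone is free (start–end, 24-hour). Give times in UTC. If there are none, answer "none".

10:00–11:40

Ulrich → UTC: 05:00–07:20, 07:45–11:40, 12:35–12:40.
Beatriz → UTC: 10:00–12:20, 12:40–13:45, 18:50–18:55.
Ulrich ∩ Beatriz: 10:00–11:40.
Windows ≥ 40 min: 10:00–11:40.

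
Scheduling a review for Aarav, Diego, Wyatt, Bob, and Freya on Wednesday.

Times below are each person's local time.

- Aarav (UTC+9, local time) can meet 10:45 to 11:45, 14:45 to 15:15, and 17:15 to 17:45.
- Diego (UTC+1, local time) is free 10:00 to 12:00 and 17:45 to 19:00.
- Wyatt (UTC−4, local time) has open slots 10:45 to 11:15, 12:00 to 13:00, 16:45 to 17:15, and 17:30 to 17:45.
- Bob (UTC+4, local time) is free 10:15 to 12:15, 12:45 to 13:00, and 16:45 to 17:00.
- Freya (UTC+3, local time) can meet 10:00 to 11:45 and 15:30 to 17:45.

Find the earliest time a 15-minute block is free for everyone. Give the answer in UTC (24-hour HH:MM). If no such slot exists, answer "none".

none

Aarav → UTC: 01:45–02:45, 05:45–06:15, 08:15–08:45.
Diego → UTC: 09:00–11:00, 16:45–18:00.
Wyatt → UTC: 14:45–15:15, 16:00–17:00, 20:45–21:15, 21:30–21:45.
Bob → UTC: 06:15–08:15, 08:45–09:00, 12:45–13:00.
Freya → UTC: 07:00–08:45, 12:30–14:45.
Aarav ∩ Diego: (none).
Aarav ∩ Diego ∩ Wyatt: (none).
Aarav ∩ Diego ∩ Wyatt ∩ Bob: (none).
Aarav ∩ Diego ∩ Wyatt ∩ Bob ∩ Freya: (none).
Windows ≥ 15 min: (none).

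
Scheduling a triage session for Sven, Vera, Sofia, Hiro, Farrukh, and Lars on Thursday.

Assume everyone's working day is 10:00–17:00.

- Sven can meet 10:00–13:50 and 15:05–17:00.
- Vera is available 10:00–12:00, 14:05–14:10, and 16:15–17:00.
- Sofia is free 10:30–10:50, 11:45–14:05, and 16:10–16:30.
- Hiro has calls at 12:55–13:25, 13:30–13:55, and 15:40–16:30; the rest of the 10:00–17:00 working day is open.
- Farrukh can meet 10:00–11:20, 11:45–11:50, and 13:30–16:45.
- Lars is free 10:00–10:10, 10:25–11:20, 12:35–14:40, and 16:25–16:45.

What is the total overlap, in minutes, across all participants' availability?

20 minutes

Hiro free within 10:00–17:00: 10:00–12:55, 13:25–13:30, 13:55–15:40, 16:30–17:00.
Sven ∩ Vera: 10:00–12:00, 16:15–17:00.
Sven ∩ Vera ∩ Sofia: 10:30–10:50, 11:45–12:00, 16:15–16:30.
Sven ∩ Vera ∩ Sofia ∩ Hiro: 10:30–10:50, 11:45–12:00.
Sven ∩ Vera ∩ Sofia ∩ Hiro ∩ Farrukh: 10:30–10:50, 11:45–11:50.
Sven ∩ Vera ∩ Sofia ∩ Hiro ∩ Farrukh ∩ Lars: 10:30–10:50.
Total common minutes: 20.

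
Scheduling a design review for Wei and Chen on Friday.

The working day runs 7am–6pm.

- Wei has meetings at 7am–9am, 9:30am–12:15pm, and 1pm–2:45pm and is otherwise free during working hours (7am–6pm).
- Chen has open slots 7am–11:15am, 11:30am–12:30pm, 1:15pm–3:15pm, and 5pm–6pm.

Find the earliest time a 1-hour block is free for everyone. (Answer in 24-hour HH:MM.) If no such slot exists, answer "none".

Wei free within 07:00–18:00: 09:00–09:30, 12:15–13:00, 14:45–18:00.
Wei ∩ Chen: 09:00–09:30, 12:15–12:30, 14:45–15:15, 17:00–18:00.
Windows ≥ 60 min: 17:00–18:00.
Earliest such window starts at 17:00.

17:00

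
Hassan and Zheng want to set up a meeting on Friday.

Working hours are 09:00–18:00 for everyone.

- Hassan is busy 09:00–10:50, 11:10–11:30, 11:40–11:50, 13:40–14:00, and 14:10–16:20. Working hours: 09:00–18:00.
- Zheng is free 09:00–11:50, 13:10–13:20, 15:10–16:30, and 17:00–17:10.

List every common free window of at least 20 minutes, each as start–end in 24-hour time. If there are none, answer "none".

10:50–11:10

Hassan free within 09:00–18:00: 10:50–11:10, 11:30–11:40, 11:50–13:40, 14:00–14:10, 16:20–18:00.
Hassan ∩ Zheng: 10:50–11:10, 11:30–11:40, 13:10–13:20, 16:20–16:30, 17:00–17:10.
Windows ≥ 20 min: 10:50–11:10.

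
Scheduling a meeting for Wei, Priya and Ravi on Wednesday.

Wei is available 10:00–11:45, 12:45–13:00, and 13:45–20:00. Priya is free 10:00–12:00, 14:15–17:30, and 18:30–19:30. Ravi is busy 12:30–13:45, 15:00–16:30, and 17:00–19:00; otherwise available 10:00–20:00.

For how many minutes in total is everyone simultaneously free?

Ravi free within 10:00–20:00: 10:00–12:30, 13:45–15:00, 16:30–17:00, 19:00–20:00.
Wei ∩ Priya: 10:00–11:45, 14:15–17:30, 18:30–19:30.
Wei ∩ Priya ∩ Ravi: 10:00–11:45, 14:15–15:00, 16:30–17:00, 19:00–19:30.
Total common minutes: 105 + 45 + 30 + 30 = 210.

210 minutes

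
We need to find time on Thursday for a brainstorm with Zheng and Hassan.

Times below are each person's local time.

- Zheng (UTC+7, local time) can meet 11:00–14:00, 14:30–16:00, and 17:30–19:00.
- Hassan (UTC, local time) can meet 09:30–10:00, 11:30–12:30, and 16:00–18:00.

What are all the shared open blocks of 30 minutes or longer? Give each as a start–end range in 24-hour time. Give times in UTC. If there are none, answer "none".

11:30–12:00

Zheng → UTC: 04:00–07:00, 07:30–09:00, 10:30–12:00.
Hassan → UTC: 09:30–10:00, 11:30–12:30, 16:00–18:00.
Zheng ∩ Hassan: 11:30–12:00.
Windows ≥ 30 min: 11:30–12:00.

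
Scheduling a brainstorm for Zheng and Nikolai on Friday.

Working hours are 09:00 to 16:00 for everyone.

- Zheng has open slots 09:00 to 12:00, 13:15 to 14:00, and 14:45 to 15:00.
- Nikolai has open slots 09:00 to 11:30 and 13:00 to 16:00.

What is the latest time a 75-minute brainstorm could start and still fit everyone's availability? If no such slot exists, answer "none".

10:15

Zheng ∩ Nikolai: 09:00–11:30, 13:15–14:00, 14:45–15:00.
Windows ≥ 75 min: 09:00–11:30.
Latest start in the last window 09:00–11:30 is 11:30 − 75 min = 10:15.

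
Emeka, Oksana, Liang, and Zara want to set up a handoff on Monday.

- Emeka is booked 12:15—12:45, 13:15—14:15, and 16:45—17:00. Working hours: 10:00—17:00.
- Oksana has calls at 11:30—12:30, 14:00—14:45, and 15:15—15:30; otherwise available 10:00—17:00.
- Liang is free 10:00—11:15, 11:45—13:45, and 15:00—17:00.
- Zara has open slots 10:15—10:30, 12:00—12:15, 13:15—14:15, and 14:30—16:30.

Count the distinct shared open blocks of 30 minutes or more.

1

Emeka free within 10:00–17:00: 10:00–12:15, 12:45–13:15, 14:15–16:45.
Oksana free within 10:00–17:00: 10:00–11:30, 12:30–14:00, 14:45–15:15, 15:30–17:00.
Emeka ∩ Oksana: 10:00–11:30, 12:45–13:15, 14:45–15:15, 15:30–16:45.
Emeka ∩ Oksana ∩ Liang: 10:00–11:15, 12:45–13:15, 15:00–15:15, 15:30–16:45.
Emeka ∩ Oksana ∩ Liang ∩ Zara: 10:15–10:30, 15:00–15:15, 15:30–16:30.
Windows ≥ 30 min: 15:30–16:30.
That's 1 window.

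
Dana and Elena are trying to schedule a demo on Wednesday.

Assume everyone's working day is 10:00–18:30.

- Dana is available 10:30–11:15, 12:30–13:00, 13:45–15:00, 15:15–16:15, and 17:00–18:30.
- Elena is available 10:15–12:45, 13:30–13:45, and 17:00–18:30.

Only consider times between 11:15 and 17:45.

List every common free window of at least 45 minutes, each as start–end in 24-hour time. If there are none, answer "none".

17:00–17:45

Dana ∩ Elena: 10:30–11:15, 12:30–12:45, 17:00–18:30.
Restricted to 11:15–17:45: 12:30–12:45, 17:00–17:45.
Windows ≥ 45 min: 17:00–17:45.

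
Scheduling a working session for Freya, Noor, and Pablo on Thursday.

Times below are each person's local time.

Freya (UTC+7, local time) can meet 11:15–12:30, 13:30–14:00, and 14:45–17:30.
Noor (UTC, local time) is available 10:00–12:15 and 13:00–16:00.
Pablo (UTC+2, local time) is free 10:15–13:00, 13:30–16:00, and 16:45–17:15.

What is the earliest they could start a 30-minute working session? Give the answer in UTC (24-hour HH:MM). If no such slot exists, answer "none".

Freya → UTC: 04:15–05:30, 06:30–07:00, 07:45–10:30.
Noor → UTC: 10:00–12:15, 13:00–16:00.
Pablo → UTC: 08:15–11:00, 11:30–14:00, 14:45–15:15.
Freya ∩ Noor: 10:00–10:30.
Freya ∩ Noor ∩ Pablo: 10:00–10:30.
Windows ≥ 30 min: 10:00–10:30.
Earliest such window starts at 10:00.

10:00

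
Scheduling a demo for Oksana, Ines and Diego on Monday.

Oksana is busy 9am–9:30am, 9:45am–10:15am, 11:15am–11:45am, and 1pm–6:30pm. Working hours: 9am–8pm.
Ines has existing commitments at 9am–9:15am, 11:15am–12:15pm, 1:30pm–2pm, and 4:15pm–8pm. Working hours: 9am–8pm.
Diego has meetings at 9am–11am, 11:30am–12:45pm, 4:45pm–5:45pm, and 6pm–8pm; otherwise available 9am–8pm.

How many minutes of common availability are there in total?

Oksana free within 09:00–20:00: 09:30–09:45, 10:15–11:15, 11:45–13:00, 18:30–20:00.
Ines free within 09:00–20:00: 09:15–11:15, 12:15–13:30, 14:00–16:15.
Diego free within 09:00–20:00: 11:00–11:30, 12:45–16:45, 17:45–18:00.
Oksana ∩ Ines: 09:30–09:45, 10:15–11:15, 12:15–13:00.
Oksana ∩ Ines ∩ Diego: 11:00–11:15, 12:45–13:00.
Total common minutes: 15 + 15 = 30.

30 minutes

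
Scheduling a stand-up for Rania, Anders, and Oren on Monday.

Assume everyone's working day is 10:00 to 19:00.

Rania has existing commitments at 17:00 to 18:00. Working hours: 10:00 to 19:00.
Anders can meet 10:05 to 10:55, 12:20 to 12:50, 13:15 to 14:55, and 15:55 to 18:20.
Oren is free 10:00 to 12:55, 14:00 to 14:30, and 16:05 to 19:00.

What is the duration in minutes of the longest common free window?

Rania free within 10:00–19:00: 10:00–17:00, 18:00–19:00.
Rania ∩ Anders: 10:05–10:55, 12:20–12:50, 13:15–14:55, 15:55–17:00, 18:00–18:20.
Rania ∩ Anders ∩ Oren: 10:05–10:55, 12:20–12:50, 14:00–14:30, 16:05–17:00, 18:00–18:20.
Common window lengths: 50, 30, 30, 55, 20 min; longest is 55.

55 minutes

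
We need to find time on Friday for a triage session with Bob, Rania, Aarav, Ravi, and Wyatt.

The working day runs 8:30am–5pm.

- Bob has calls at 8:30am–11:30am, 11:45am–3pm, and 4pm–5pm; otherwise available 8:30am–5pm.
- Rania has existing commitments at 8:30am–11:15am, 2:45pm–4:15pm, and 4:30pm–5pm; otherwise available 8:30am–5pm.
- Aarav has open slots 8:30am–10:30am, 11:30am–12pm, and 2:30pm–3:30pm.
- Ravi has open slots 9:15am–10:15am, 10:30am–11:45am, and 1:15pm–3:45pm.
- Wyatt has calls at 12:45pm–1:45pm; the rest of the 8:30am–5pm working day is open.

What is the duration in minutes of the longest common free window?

Bob free within 08:30–17:00: 11:30–11:45, 15:00–16:00.
Rania free within 08:30–17:00: 11:15–14:45, 16:15–16:30.
Wyatt free within 08:30–17:00: 08:30–12:45, 13:45–17:00.
Bob ∩ Rania: 11:30–11:45.
Bob ∩ Rania ∩ Aarav: 11:30–11:45.
Bob ∩ Rania ∩ Aarav ∩ Ravi: 11:30–11:45.
Bob ∩ Rania ∩ Aarav ∩ Ravi ∩ Wyatt: 11:30–11:45.
Single common window of 15 minutes.

15 minutes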